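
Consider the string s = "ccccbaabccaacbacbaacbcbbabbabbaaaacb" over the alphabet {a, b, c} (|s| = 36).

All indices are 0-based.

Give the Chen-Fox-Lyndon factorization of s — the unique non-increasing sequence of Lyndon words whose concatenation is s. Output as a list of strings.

emit factor 1: 'c' (i=0, period=1)
emit factor 2: 'c' (i=1, period=1)
emit factor 3: 'c' (i=2, period=1)
emit factor 4: 'c' (i=3, period=1)
emit factor 5: 'b' (i=4, period=1)
emit factor 6: 'aabccaacbacbaacbcbbabbabb' (i=5, period=25)
emit factor 7: 'aaaacb' (i=30, period=6)

["c", "c", "c", "c", "b", "aabccaacbacbaacbcbbabbabb", "aaaacb"]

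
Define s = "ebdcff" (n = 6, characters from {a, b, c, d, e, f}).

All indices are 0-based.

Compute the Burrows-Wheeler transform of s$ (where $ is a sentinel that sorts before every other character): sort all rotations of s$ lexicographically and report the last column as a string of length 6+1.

fedb$fc

rank  rotation last
    0  $ebdcff  f
    1  bdcff$e  e
    2  cff$ebd  d
    3  dcff$eb  b
    4  ebdcff$  $
    5  f$ebdcf  f
    6  ff$ebdc  c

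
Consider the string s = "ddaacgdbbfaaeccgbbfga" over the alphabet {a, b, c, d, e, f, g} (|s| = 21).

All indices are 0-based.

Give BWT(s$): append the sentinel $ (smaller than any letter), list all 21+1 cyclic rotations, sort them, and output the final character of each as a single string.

agdfaadgbbecadg$abbfcc

rank  rotation                last
    0  $ddaacgdbbfaaeccgbbfga  a
    1  a$ddaacgdbbfaaeccgbbfg  g
    2  aacgdbbfaaeccgbbfga$dd  d
    3  aaeccgbbfga$ddaacgdbbf  f
    4  acgdbbfaaeccgbbfga$dda  a
    5  aeccgbbfga$ddaacgdbbfa  a
    6  bbfaaeccgbbfga$ddaacgd  d
    7  bbfga$ddaacgdbbfaaeccg  g
    8  bfaaeccgbbfga$ddaacgdb  b
    9  bfga$ddaacgdbbfaaeccgb  b
   10  ccgbbfga$ddaacgdbbfaae  e
   11  cgbbfga$ddaacgdbbfaaec  c
   12  cgdbbfaaeccgbbfga$ddaa  a
   13  daacgdbbfaaeccgbbfga$d  d
   14  dbbfaaeccgbbfga$ddaacg  g
   15  ddaacgdbbfaaeccgbbfga$  $
   16  eccgbbfga$ddaacgdbbfaa  a
   17  faaeccgbbfga$ddaacgdbb  b
   18  fga$ddaacgdbbfaaeccgbb  b
   19  ga$ddaacgdbbfaaeccgbbf  f
   20  gbbfga$ddaacgdbbfaaecc  c
   21  gdbbfaaeccgbbfga$ddaac  c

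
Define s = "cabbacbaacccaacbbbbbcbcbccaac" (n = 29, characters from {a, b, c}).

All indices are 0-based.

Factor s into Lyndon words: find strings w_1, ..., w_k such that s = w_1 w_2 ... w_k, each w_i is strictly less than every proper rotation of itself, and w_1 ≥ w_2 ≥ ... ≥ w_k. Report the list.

emit factor 1: 'c' (i=0, period=1)
emit factor 2: 'abbacb' (i=1, period=6)
emit factor 3: 'aaccc' (i=7, period=5)
emit factor 4: 'aacbbbbbcbcbcc' (i=12, period=14)
emit factor 5: 'aac' (i=26, period=3)

["c", "abbacb", "aaccc", "aacbbbbbcbcbcc", "aac"]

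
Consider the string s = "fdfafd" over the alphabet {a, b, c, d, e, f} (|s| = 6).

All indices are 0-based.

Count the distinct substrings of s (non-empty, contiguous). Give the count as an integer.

sorted suffixes:
  #0 SA[0]=3  'afd'
  #1 SA[1]=5  'd'
  #2 SA[2]=1  'dfafd'
  #3 SA[3]=2  'fafd'
  #4 SA[4]=4  'fd'
  #5 SA[5]=0  'fdfafd'

SA = [3, 5, 1, 2, 4, 0]
i: (SA[i-1],SA[i]) lcp shared
  1: (3,5) 0 ''
  2: (5,1) 1 'd'
  3: (1,2) 0 ''
  4: (2,4) 1 'f'
  5: (4,0) 2 'fd'

n(n+1)/2 = 6·7/2 = 21
Σ LCP = 0 + 0 + 1 + 0 + 1 + 2 = 4
distinct = 21 − 4 = 17

17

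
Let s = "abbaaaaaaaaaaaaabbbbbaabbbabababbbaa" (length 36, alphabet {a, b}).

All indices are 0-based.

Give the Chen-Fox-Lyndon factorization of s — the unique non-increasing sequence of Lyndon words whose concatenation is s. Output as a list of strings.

["abb", "aaaaaaaaaaaaabbbbbaabbbabababbb", "a", "a"]

emit factor 1: 'abb' (i=0, period=3)
emit factor 2: 'aaaaaaaaaaaaabbbbbaabbbabababbb' (i=3, period=31)
emit factor 3: 'a' (i=34, period=1)
emit factor 4: 'a' (i=35, period=1)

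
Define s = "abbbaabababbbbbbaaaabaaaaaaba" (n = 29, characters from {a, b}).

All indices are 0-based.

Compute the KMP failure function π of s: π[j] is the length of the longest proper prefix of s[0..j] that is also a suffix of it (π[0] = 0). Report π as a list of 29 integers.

π[0] = 0
j=1 s[j]='b': π[1]=0 (border '')
j=2 s[j]='b': π[2]=0 (border '')
j=3 s[j]='b': π[3]=0 (border '')
j=4 s[j]='a': π[4]=1 (border 'a')
j=5 s[j]='a': k: 1→0; π[5]=1 (border 'a')
j=6 s[j]='b': π[6]=2 (border 'ab')
j=7 s[j]='a': k: 2→0; π[7]=1 (border 'a')
j=8 s[j]='b': π[8]=2 (border 'ab')
j=9 s[j]='a': k: 2→0; π[9]=1 (border 'a')
j=10 s[j]='b': π[10]=2 (border 'ab')
j=11 s[j]='b': π[11]=3 (border 'abb')
j=12 s[j]='b': π[12]=4 (border 'abbb')
j=13 s[j]='b': k: 4→0; π[13]=0 (border '')
j=14 s[j]='b': π[14]=0 (border '')
j=15 s[j]='b': π[15]=0 (border '')
j=16 s[j]='a': π[16]=1 (border 'a')
j=17 s[j]='a': k: 1→0; π[17]=1 (border 'a')
j=18 s[j]='a': k: 1→0; π[18]=1 (border 'a')
j=19 s[j]='a': k: 1→0; π[19]=1 (border 'a')
j=20 s[j]='b': π[20]=2 (border 'ab')
j=21 s[j]='a': k: 2→0; π[21]=1 (border 'a')
j=22 s[j]='a': k: 1→0; π[22]=1 (border 'a')
j=23 s[j]='a': k: 1→0; π[23]=1 (border 'a')
j=24 s[j]='a': k: 1→0; π[24]=1 (border 'a')
j=25 s[j]='a': k: 1→0; π[25]=1 (border 'a')
j=26 s[j]='a': k: 1→0; π[26]=1 (border 'a')
j=27 s[j]='b': π[27]=2 (border 'ab')
j=28 s[j]='a': k: 2→0; π[28]=1 (border 'a')

[0, 0, 0, 0, 1, 1, 2, 1, 2, 1, 2, 3, 4, 0, 0, 0, 1, 1, 1, 1, 2, 1, 1, 1, 1, 1, 1, 2, 1]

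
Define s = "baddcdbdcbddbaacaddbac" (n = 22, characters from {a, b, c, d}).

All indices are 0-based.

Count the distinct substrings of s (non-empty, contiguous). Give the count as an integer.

221

sorted suffixes:
  #0 SA[0]=13  'aacaddbac'
  #1 SA[1]=20  'ac'
  #2 SA[2]=14  'acaddbac'
  #3 SA[3]=16  'addbac'
  #4 SA[4]=1  'addcdbdcbddbaacaddbac'
  #5 SA[5]=12  'baacaddbac'
  #6 SA[6]=19  'bac'
  #7 SA[7]=0  'baddcdbdcbddbaacaddbac'
  #8 SA[8]=6  'bdcbddbaacaddbac'
  #9 SA[9]=9  'bddbaacaddbac'
  #10 SA[10]=21  'c'
  #11 SA[11]=15  'caddbac'
  #12 SA[12]=8  'cbddbaacaddbac'
  #13 SA[13]=4  'cdbdcbddbaacaddbac'
  #14 SA[14]=11  'dbaacaddbac'
  #15 SA[15]=18  'dbac'
  #16 SA[16]=5  'dbdcbddbaacaddbac'
  #17 SA[17]=7  'dcbddbaacaddbac'
  #18 SA[18]=3  'dcdbdcbddbaacaddbac'
  #19 SA[19]=10  'ddbaacaddbac'
  #20 SA[20]=17  'ddbac'
  #21 SA[21]=2  'ddcdbdcbddbaacaddbac'

SA = [13, 20, 14, 16, 1, 12, 19, 0, 6, 9, 21, 15, 8, 4, 11, 18, 5, 7, 3, 10, 17, 2]
rank  pair      lcp
   1  s[13:],s[20:]  1  'a'
   2  s[20:],s[14:]  2  'ac'
   3  s[14:],s[16:]  1  'a'
   4  s[16:],s[1:]  3  'add'
   5  s[1:],s[12:]  0  ''
   6  s[12:],s[19:]  2  'ba'
   7  s[19:],s[0:]  2  'ba'
   8  s[0:],s[6:]  1  'b'
   9  s[6:],s[9:]  2  'bd'
  10  s[9:],s[21:]  0  ''
  11  s[21:],s[15:]  1  'c'
  12  s[15:],s[8:]  1  'c'
  13  s[8:],s[4:]  1  'c'
  14  s[4:],s[11:]  0  ''
  15  s[11:],s[18:]  3  'dba'
  16  s[18:],s[5:]  2  'db'
  17  s[5:],s[7:]  1  'd'
  18  s[7:],s[3:]  2  'dc'
  19  s[3:],s[10:]  1  'd'
  20  s[10:],s[17:]  4  'ddba'
  21  s[17:],s[2:]  2  'dd'

n(n+1)/2 = 22·23/2 = 253
Σ LCP = 0 + 1 + 2 + 1 + 3 + 0 + 2 + 2 + 1 + 2 + 0 + 1 + 1 + 1 + 0 + 3 + 2 + 1 + 2 + 1 + 4 + 2 = 32
distinct = 253 − 32 = 221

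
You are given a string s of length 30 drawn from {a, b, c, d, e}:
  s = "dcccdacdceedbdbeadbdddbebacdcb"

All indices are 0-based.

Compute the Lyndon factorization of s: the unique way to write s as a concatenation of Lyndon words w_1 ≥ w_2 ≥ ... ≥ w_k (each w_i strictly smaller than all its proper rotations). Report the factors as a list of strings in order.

emit factor 1: 'd' (i=0, period=1)
emit factor 2: 'cccd' (i=1, period=4)
emit factor 3: 'acdceedbdbeadbdddbeb' (i=5, period=20)
emit factor 4: 'acdcb' (i=25, period=5)

["d", "cccd", "acdceedbdbeadbdddbeb", "acdcb"]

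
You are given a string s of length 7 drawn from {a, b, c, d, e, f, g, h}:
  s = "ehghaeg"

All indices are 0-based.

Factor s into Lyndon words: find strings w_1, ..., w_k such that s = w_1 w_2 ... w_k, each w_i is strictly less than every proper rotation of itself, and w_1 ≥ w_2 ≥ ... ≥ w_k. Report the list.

["ehgh", "aeg"]

emit factor 1: 'ehgh' (i=0, period=4)
emit factor 2: 'aeg' (i=4, period=3)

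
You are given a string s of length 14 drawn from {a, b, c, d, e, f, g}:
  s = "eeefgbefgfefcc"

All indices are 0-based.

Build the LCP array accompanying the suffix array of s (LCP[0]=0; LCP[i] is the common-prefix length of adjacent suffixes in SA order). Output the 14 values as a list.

[0, 0, 1, 0, 2, 1, 2, 3, 0, 1, 1, 2, 0, 1]

rank→(start, suffix):
  0 → (5, 'befgfefcc')
  1 → (13, 'c')
  2 → (12, 'cc')
  3 → (0, 'eeefgbefgfefcc')
  4 → (1, 'eefgbefgfefcc')
  5 → (10, 'efcc')
  6 → (2, 'efgbefgfefcc')
  7 → (6, 'efgfefcc')
  8 → (11, 'fcc')
  9 → (9, 'fefcc')
  10 → (3, 'fgbefgfefcc')
  11 → (7, 'fgfefcc')
  12 → (4, 'gbefgfefcc')
  13 → (8, 'gfefcc')

SA = [5, 13, 12, 0, 1, 10, 2, 6, 11, 9, 3, 7, 4, 8]
i: (SA[i-1],SA[i]) lcp shared
  1: (5,13) 0 ''
  2: (13,12) 1 'c'
  3: (12,0) 0 ''
  4: (0,1) 2 'ee'
  5: (1,10) 1 'e'
  6: (10,2) 2 'ef'
  7: (2,6) 3 'efg'
  8: (6,11) 0 ''
  9: (11,9) 1 'f'
  10: (9,3) 1 'f'
  11: (3,7) 2 'fg'
  12: (7,4) 0 ''
  13: (4,8) 1 'g'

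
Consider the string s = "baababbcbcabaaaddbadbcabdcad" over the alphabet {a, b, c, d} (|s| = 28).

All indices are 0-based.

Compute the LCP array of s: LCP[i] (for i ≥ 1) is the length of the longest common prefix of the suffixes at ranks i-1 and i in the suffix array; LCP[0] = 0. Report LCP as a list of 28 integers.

[0, 2, 2, 1, 3, 2, 2, 1, 2, 2, 0, 3, 2, 2, 1, 1, 4, 2, 1, 0, 3, 2, 1, 0, 1, 2, 1, 1]

sorted suffixes:
  #0 SA[0]=12  'aaaddbadbcabdcad'
  #1 SA[1]=1  'aababbcbcabaaaddbadbcabdcad'
  #2 SA[2]=13  'aaddbadbcabdcad'
  #3 SA[3]=10  'abaaaddbadbcabdcad'
  #4 SA[4]=2  'ababbcbcabaaaddbadbcabdcad'
  #5 SA[5]=4  'abbcbcabaaaddbadbcabdcad'
  #6 SA[6]=22  'abdcad'
  #7 SA[7]=26  'ad'
  #8 SA[8]=18  'adbcabdcad'
  #9 SA[9]=14  'addbadbcabdcad'
  #10 SA[10]=11  'baaaddbadbcabdcad'
  #11 SA[11]=0  'baababbcbcabaaaddbadbcabdcad'
  #12 SA[12]=3  'babbcbcabaaaddbadbcabdcad'
  #13 SA[13]=17  'badbcabdcad'
  #14 SA[14]=5  'bbcbcabaaaddbadbcabdcad'
  #15 SA[15]=8  'bcabaaaddbadbcabdcad'
  #16 SA[16]=20  'bcabdcad'
  #17 SA[17]=6  'bcbcabaaaddbadbcabdcad'
  #18 SA[18]=23  'bdcad'
  #19 SA[19]=9  'cabaaaddbadbcabdcad'
  #20 SA[20]=21  'cabdcad'
  #21 SA[21]=25  'cad'
  #22 SA[22]=7  'cbcabaaaddbadbcabdcad'
  #23 SA[23]=27  'd'
  #24 SA[24]=16  'dbadbcabdcad'
  #25 SA[25]=19  'dbcabdcad'
  #26 SA[26]=24  'dcad'
  #27 SA[27]=15  'ddbadbcabdcad'

SA = [12, 1, 13, 10, 2, 4, 22, 26, 18, 14, 11, 0, 3, 17, 5, 8, 20, 6, 23, 9, 21, 25, 7, 27, 16, 19, 24, 15]
[i] adj suffixes → lcp
  [1] 12/1 → 2 ('aa')
  [2] 1/13 → 2 ('aa')
  [3] 13/10 → 1 ('a')
  [4] 10/2 → 3 ('aba')
  [5] 2/4 → 2 ('ab')
  [6] 4/22 → 2 ('ab')
  [7] 22/26 → 1 ('a')
  [8] 26/18 → 2 ('ad')
  [9] 18/14 → 2 ('ad')
  [10] 14/11 → 0 ('')
  [11] 11/0 → 3 ('baa')
  [12] 0/3 → 2 ('ba')
  [13] 3/17 → 2 ('ba')
  [14] 17/5 → 1 ('b')
  [15] 5/8 → 1 ('b')
  [16] 8/20 → 4 ('bcab')
  [17] 20/6 → 2 ('bc')
  [18] 6/23 → 1 ('b')
  [19] 23/9 → 0 ('')
  [20] 9/21 → 3 ('cab')
  [21] 21/25 → 2 ('ca')
  [22] 25/7 → 1 ('c')
  [23] 7/27 → 0 ('')
  [24] 27/16 → 1 ('d')
  [25] 16/19 → 2 ('db')
  [26] 19/24 → 1 ('d')
  [27] 24/15 → 1 ('d')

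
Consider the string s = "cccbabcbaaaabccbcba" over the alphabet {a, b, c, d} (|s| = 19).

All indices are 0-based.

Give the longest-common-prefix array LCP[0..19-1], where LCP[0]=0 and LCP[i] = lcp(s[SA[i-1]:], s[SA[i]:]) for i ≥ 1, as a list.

[0, 1, 3, 2, 1, 3, 0, 2, 2, 1, 4, 2, 0, 3, 3, 2, 1, 3, 2]

rank→(start, suffix):
  0 → (18, 'a')
  1 → (8, 'aaaabccbcba')
  2 → (9, 'aaabccbcba')
  3 → (10, 'aabccbcba')
  4 → (4, 'abcbaaaabccbcba')
  5 → (11, 'abccbcba')
  6 → (17, 'ba')
  7 → (7, 'baaaabccbcba')
  8 → (3, 'babcbaaaabccbcba')
  9 → (15, 'bcba')
  10 → (5, 'bcbaaaabccbcba')
  11 → (12, 'bccbcba')
  12 → (16, 'cba')
  13 → (6, 'cbaaaabccbcba')
  14 → (2, 'cbabcbaaaabccbcba')
  15 → (14, 'cbcba')
  16 → (1, 'ccbabcbaaaabccbcba')
  17 → (13, 'ccbcba')
  18 → (0, 'cccbabcbaaaabccbcba')

SA = [18, 8, 9, 10, 4, 11, 17, 7, 3, 15, 5, 12, 16, 6, 2, 14, 1, 13, 0]
rank  pair      lcp
   1  s[18:],s[8:]  1  'a'
   2  s[8:],s[9:]  3  'aaa'
   3  s[9:],s[10:]  2  'aa'
   4  s[10:],s[4:]  1  'a'
   5  s[4:],s[11:]  3  'abc'
   6  s[11:],s[17:]  0  ''
   7  s[17:],s[7:]  2  'ba'
   8  s[7:],s[3:]  2  'ba'
   9  s[3:],s[15:]  1  'b'
  10  s[15:],s[5:]  4  'bcba'
  11  s[5:],s[12:]  2  'bc'
  12  s[12:],s[16:]  0  ''
  13  s[16:],s[6:]  3  'cba'
  14  s[6:],s[2:]  3  'cba'
  15  s[2:],s[14:]  2  'cb'
  16  s[14:],s[1:]  1  'c'
  17  s[1:],s[13:]  3  'ccb'
  18  s[13:],s[0:]  2  'cc'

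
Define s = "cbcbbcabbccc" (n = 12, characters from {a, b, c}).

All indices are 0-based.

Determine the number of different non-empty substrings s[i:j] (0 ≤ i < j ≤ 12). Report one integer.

63

rank→(start, suffix):
  0 → (6, 'abbccc')
  1 → (3, 'bbcabbccc')
  2 → (7, 'bbccc')
  3 → (4, 'bcabbccc')
  4 → (1, 'bcbbcabbccc')
  5 → (8, 'bccc')
  6 → (11, 'c')
  7 → (5, 'cabbccc')
  8 → (2, 'cbbcabbccc')
  9 → (0, 'cbcbbcabbccc')
  10 → (10, 'cc')
  11 → (9, 'ccc')

SA = [6, 3, 7, 4, 1, 8, 11, 5, 2, 0, 10, 9]
rank  pair      lcp
   1  s[6:],s[3:]  0  ''
   2  s[3:],s[7:]  3  'bbc'
   3  s[7:],s[4:]  1  'b'
   4  s[4:],s[1:]  2  'bc'
   5  s[1:],s[8:]  2  'bc'
   6  s[8:],s[11:]  0  ''
   7  s[11:],s[5:]  1  'c'
   8  s[5:],s[2:]  1  'c'
   9  s[2:],s[0:]  2  'cb'
  10  s[0:],s[10:]  1  'c'
  11  s[10:],s[9:]  2  'cc'

n(n+1)/2 = 12·13/2 = 78
Σ LCP = 0 + 0 + 3 + 1 + 2 + 2 + 0 + 1 + 1 + 2 + 1 + 2 = 15
distinct = 78 − 15 = 63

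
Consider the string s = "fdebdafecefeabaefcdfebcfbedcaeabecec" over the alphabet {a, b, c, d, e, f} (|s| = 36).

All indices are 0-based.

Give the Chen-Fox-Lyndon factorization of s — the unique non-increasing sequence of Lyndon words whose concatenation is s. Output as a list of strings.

["f", "de", "bd", "afecefe", "abaefcdfebcfbedcaeabecec"]

emit factor 1: 'f' (i=0, period=1)
emit factor 2: 'de' (i=1, period=2)
emit factor 3: 'bd' (i=3, period=2)
emit factor 4: 'afecefe' (i=5, period=7)
emit factor 5: 'abaefcdfebcfbedcaeabecec' (i=12, period=24)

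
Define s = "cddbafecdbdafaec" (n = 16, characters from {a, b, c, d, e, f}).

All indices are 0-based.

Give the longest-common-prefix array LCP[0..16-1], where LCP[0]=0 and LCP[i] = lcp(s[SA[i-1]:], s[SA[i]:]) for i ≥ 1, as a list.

[0, 1, 2, 0, 1, 0, 1, 2, 0, 1, 2, 1, 0, 2, 0, 1]

sorted suffixes:
  #0 SA[0]=13  'aec'
  #1 SA[1]=11  'afaec'
  #2 SA[2]=4  'afecdbdafaec'
  #3 SA[3]=3  'bafecdbdafaec'
  #4 SA[4]=9  'bdafaec'
  #5 SA[5]=15  'c'
  #6 SA[6]=7  'cdbdafaec'
  #7 SA[7]=0  'cddbafecdbdafaec'
  #8 SA[8]=10  'dafaec'
  #9 SA[9]=2  'dbafecdbdafaec'
  #10 SA[10]=8  'dbdafaec'
  #11 SA[11]=1  'ddbafecdbdafaec'
  #12 SA[12]=14  'ec'
  #13 SA[13]=6  'ecdbdafaec'
  #14 SA[14]=12  'faec'
  #15 SA[15]=5  'fecdbdafaec'

SA = [13, 11, 4, 3, 9, 15, 7, 0, 10, 2, 8, 1, 14, 6, 12, 5]
i: (SA[i-1],SA[i]) lcp shared
  1: (13,11) 1 'a'
  2: (11,4) 2 'af'
  3: (4,3) 0 ''
  4: (3,9) 1 'b'
  5: (9,15) 0 ''
  6: (15,7) 1 'c'
  7: (7,0) 2 'cd'
  8: (0,10) 0 ''
  9: (10,2) 1 'd'
  10: (2,8) 2 'db'
  11: (8,1) 1 'd'
  12: (1,14) 0 ''
  13: (14,6) 2 'ec'
  14: (6,12) 0 ''
  15: (12,5) 1 'f'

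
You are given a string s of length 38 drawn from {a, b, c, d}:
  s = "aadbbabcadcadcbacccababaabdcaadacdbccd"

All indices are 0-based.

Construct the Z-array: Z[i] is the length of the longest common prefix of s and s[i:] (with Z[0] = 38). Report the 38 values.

Z[0]=38
i=1: outside box; Z[1]=1 grow→box=[1,2)
i=2: outside box; Z[2]=0
i=3: outside box; Z[3]=0
i=4: outside box; Z[4]=0
i=5: outside box; Z[5]=1 grow→box=[5,6)
i=6: outside box; Z[6]=0
i=7: outside box; Z[7]=0
i=8: outside box; Z[8]=1 grow→box=[8,9)
i=9: outside box; Z[9]=0
i=10: outside box; Z[10]=0
i=11: outside box; Z[11]=1 grow→box=[11,12)
i=12: outside box; Z[12]=0
i=13: outside box; Z[13]=0
i=14: outside box; Z[14]=0
i=15: outside box; Z[15]=1 grow→box=[15,16)
i=16: outside box; Z[16]=0
i=17: outside box; Z[17]=0
i=18: outside box; Z[18]=0
i=19: outside box; Z[19]=1 grow→box=[19,20)
i=20: outside box; Z[20]=0
i=21: outside box; Z[21]=1 grow→box=[21,22)
i=22: outside box; Z[22]=0
i=23: outside box; Z[23]=2 grow→box=[23,25)
i=24: min(r-i=1, Z[1]=1)=1; Z[24]=1
i=25: outside box; Z[25]=0
i=26: outside box; Z[26]=0
i=27: outside box; Z[27]=0
i=28: outside box; Z[28]=3 grow→box=[28,31)
i=29: min(r-i=2, Z[1]=1)=1; Z[29]=1
i=30: min(r-i=1, Z[2]=0)=0; Z[30]=0
i=31: outside box; Z[31]=1 grow→box=[31,32)
i=32: outside box; Z[32]=0
i=33: outside box; Z[33]=0
i=34: outside box; Z[34]=0
i=35: outside box; Z[35]=0
i=36: outside box; Z[36]=0
i=37: outside box; Z[37]=0

[38, 1, 0, 0, 0, 1, 0, 0, 1, 0, 0, 1, 0, 0, 0, 1, 0, 0, 0, 1, 0, 1, 0, 2, 1, 0, 0, 0, 3, 1, 0, 1, 0, 0, 0, 0, 0, 0]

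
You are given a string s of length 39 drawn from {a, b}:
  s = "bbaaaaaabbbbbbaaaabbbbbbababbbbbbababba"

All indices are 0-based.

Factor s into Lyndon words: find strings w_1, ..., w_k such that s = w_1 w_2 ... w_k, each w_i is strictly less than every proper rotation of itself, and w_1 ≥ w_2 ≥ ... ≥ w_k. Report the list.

["b", "b", "aaaaaabbbbbbaaaabbbbbbababbbbbbababb", "a"]

emit factor 1: 'b' (i=0, period=1)
emit factor 2: 'b' (i=1, period=1)
emit factor 3: 'aaaaaabbbbbbaaaabbbbbbababbbbbbababb' (i=2, period=36)
emit factor 4: 'a' (i=38, period=1)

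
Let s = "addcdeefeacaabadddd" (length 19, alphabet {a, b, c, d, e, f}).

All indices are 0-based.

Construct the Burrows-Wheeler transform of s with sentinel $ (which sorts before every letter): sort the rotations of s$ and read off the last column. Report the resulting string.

rank  rotation              last
    0  $addcdeefeacaabadddd  d
    1  aabadddd$addcdeefeac  c
    2  abadddd$addcdeefeaca  a
    3  acaabadddd$addcdeefe  e
    4  addcdeefeacaabadddd$  $
    5  adddd$addcdeefeacaab  b
    6  badddd$addcdeefeacaa  a
    7  caabadddd$addcdeefea  a
    8  cdeefeacaabadddd$add  d
    9  d$addcdeefeacaabaddd  d
   10  dcdeefeacaabadddd$ad  d
   11  dd$addcdeefeacaabadd  d
   12  ddcdeefeacaabadddd$a  a
   13  ddd$addcdeefeacaabad  d
   14  dddd$addcdeefeacaaba  a
   15  deefeacaabadddd$addc  c
   16  eacaabadddd$addcdeef  f
   17  eefeacaabadddd$addcd  d
   18  efeacaabadddd$addcde  e
   19  feacaabadddd$addcdee  e

dcae$baaddddadacfdee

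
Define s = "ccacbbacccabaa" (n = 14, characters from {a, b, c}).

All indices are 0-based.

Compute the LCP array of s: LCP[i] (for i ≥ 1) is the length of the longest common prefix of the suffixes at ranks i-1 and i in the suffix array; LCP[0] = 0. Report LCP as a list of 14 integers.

[0, 1, 1, 1, 2, 0, 2, 1, 0, 2, 1, 1, 3, 2]

sorted suffixes:
  #0 SA[0]=13  'a'
  #1 SA[1]=12  'aa'
  #2 SA[2]=10  'abaa'
  #3 SA[3]=2  'acbbacccabaa'
  #4 SA[4]=6  'acccabaa'
  #5 SA[5]=11  'baa'
  #6 SA[6]=5  'bacccabaa'
  #7 SA[7]=4  'bbacccabaa'
  #8 SA[8]=9  'cabaa'
  #9 SA[9]=1  'cacbbacccabaa'
  #10 SA[10]=3  'cbbacccabaa'
  #11 SA[11]=8  'ccabaa'
  #12 SA[12]=0  'ccacbbacccabaa'
  #13 SA[13]=7  'cccabaa'

SA = [13, 12, 10, 2, 6, 11, 5, 4, 9, 1, 3, 8, 0, 7]
i: (SA[i-1],SA[i]) lcp shared
  1: (13,12) 1 'a'
  2: (12,10) 1 'a'
  3: (10,2) 1 'a'
  4: (2,6) 2 'ac'
  5: (6,11) 0 ''
  6: (11,5) 2 'ba'
  7: (5,4) 1 'b'
  8: (4,9) 0 ''
  9: (9,1) 2 'ca'
  10: (1,3) 1 'c'
  11: (3,8) 1 'c'
  12: (8,0) 3 'cca'
  13: (0,7) 2 'cc'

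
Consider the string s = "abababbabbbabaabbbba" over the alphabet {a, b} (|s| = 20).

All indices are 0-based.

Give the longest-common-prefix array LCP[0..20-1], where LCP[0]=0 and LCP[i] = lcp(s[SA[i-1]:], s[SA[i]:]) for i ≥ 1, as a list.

[0, 1, 1, 3, 4, 2, 3, 4, 0, 2, 2, 4, 3, 4, 1, 3, 4, 2, 4, 3]

rank→(start, suffix):
  0 → (19, 'a')
  1 → (13, 'aabbbba')
  2 → (11, 'abaabbbba')
  3 → (0, 'abababbabbbabaabbbba')
  4 → (2, 'ababbabbbabaabbbba')
  5 → (4, 'abbabbbabaabbbba')
  6 → (7, 'abbbabaabbbba')
  7 → (14, 'abbbba')
  8 → (18, 'ba')
  9 → (12, 'baabbbba')
  10 → (10, 'babaabbbba')
  11 → (1, 'bababbabbbabaabbbba')
  12 → (3, 'babbabbbabaabbbba')
  13 → (6, 'babbbabaabbbba')
  14 → (17, 'bba')
  15 → (9, 'bbabaabbbba')
  16 → (5, 'bbabbbabaabbbba')
  17 → (16, 'bbba')
  18 → (8, 'bbbabaabbbba')
  19 → (15, 'bbbba')

SA = [19, 13, 11, 0, 2, 4, 7, 14, 18, 12, 10, 1, 3, 6, 17, 9, 5, 16, 8, 15]
i: (SA[i-1],SA[i]) lcp shared
  1: (19,13) 1 'a'
  2: (13,11) 1 'a'
  3: (11,0) 3 'aba'
  4: (0,2) 4 'abab'
  5: (2,4) 2 'ab'
  6: (4,7) 3 'abb'
  7: (7,14) 4 'abbb'
  8: (14,18) 0 ''
  9: (18,12) 2 'ba'
  10: (12,10) 2 'ba'
  11: (10,1) 4 'baba'
  12: (1,3) 3 'bab'
  13: (3,6) 4 'babb'
  14: (6,17) 1 'b'
  15: (17,9) 3 'bba'
  16: (9,5) 4 'bbab'
  17: (5,16) 2 'bb'
  18: (16,8) 4 'bbba'
  19: (8,15) 3 'bbb'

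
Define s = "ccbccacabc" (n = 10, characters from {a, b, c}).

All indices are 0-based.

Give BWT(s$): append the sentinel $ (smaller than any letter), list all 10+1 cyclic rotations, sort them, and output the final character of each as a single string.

rank  rotation     last
    0  $ccbccacabc  c
    1  abc$ccbccac  c
    2  acabc$ccbcc  c
    3  bc$ccbccaca  a
    4  bccacabc$cc  c
    5  c$ccbccacab  b
    6  cabc$ccbcca  a
    7  cacabc$ccbc  c
    8  cbccacabc$c  c
    9  ccacabc$ccb  b
   10  ccbccacabc$  $

cccacbaccb$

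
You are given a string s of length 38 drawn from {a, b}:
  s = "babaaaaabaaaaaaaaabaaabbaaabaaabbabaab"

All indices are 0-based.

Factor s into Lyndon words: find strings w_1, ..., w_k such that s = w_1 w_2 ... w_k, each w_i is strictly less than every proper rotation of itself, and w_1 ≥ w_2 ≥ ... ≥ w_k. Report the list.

emit factor 1: 'b' (i=0, period=1)
emit factor 2: 'ab' (i=1, period=2)
emit factor 3: 'aaaaab' (i=3, period=6)
emit factor 4: 'aaaaaaaaabaaabbaaabaaabbabaab' (i=9, period=29)

["b", "ab", "aaaaab", "aaaaaaaaabaaabbaaabaaabbabaab"]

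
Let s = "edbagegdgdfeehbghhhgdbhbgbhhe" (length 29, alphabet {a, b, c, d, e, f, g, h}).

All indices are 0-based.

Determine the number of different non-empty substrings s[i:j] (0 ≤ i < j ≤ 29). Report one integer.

sorted suffixes:
  #0 SA[0]=3  'agegdgdfeehbghhhgdbhbgbhhe'
  #1 SA[1]=2  'bagegdgdfeehbghhhgdbhbgbhhe'
  #2 SA[2]=23  'bgbhhe'
  #3 SA[3]=14  'bghhhgdbhbgbhhe'
  #4 SA[4]=21  'bhbgbhhe'
  #5 SA[5]=25  'bhhe'
  #6 SA[6]=1  'dbagegdgdfeehbghhhgdbhbgbhhe'
  #7 SA[7]=20  'dbhbgbhhe'
  #8 SA[8]=9  'dfeehbghhhgdbhbgbhhe'
  #9 SA[9]=7  'dgdfeehbghhhgdbhbgbhhe'
  #10 SA[10]=28  'e'
  #11 SA[11]=0  'edbagegdgdfeehbghhhgdbhbgbhhe'
  #12 SA[12]=11  'eehbghhhgdbhbgbhhe'
  #13 SA[13]=5  'egdgdfeehbghhhgdbhbgbhhe'
  #14 SA[14]=12  'ehbghhhgdbhbgbhhe'
  #15 SA[15]=10  'feehbghhhgdbhbgbhhe'
  #16 SA[16]=24  'gbhhe'
  #17 SA[17]=19  'gdbhbgbhhe'
  #18 SA[18]=8  'gdfeehbghhhgdbhbgbhhe'
  #19 SA[19]=6  'gdgdfeehbghhhgdbhbgbhhe'
  #20 SA[20]=4  'gegdgdfeehbghhhgdbhbgbhhe'
  #21 SA[21]=15  'ghhhgdbhbgbhhe'
  #22 SA[22]=22  'hbgbhhe'
  #23 SA[23]=13  'hbghhhgdbhbgbhhe'
  #24 SA[24]=27  'he'
  #25 SA[25]=18  'hgdbhbgbhhe'
  #26 SA[26]=26  'hhe'
  #27 SA[27]=17  'hhgdbhbgbhhe'
  #28 SA[28]=16  'hhhgdbhbgbhhe'

SA = [3, 2, 23, 14, 21, 25, 1, 20, 9, 7, 28, 0, 11, 5, 12, 10, 24, 19, 8, 6, 4, 15, 22, 13, 27, 18, 26, 17, 16]
rank  pair      lcp
   1  s[3:],s[2:]  0  ''
   2  s[2:],s[23:]  1  'b'
   3  s[23:],s[14:]  2  'bg'
   4  s[14:],s[21:]  1  'b'
   5  s[21:],s[25:]  2  'bh'
   6  s[25:],s[1:]  0  ''
   7  s[1:],s[20:]  2  'db'
   8  s[20:],s[9:]  1  'd'
   9  s[9:],s[7:]  1  'd'
  10  s[7:],s[28:]  0  ''
  11  s[28:],s[0:]  1  'e'
  12  s[0:],s[11:]  1  'e'
  13  s[11:],s[5:]  1  'e'
  14  s[5:],s[12:]  1  'e'
  15  s[12:],s[10:]  0  ''
  16  s[10:],s[24:]  0  ''
  17  s[24:],s[19:]  1  'g'
  18  s[19:],s[8:]  2  'gd'
  19  s[8:],s[6:]  2  'gd'
  20  s[6:],s[4:]  1  'g'
  21  s[4:],s[15:]  1  'g'
  22  s[15:],s[22:]  0  ''
  23  s[22:],s[13:]  3  'hbg'
  24  s[13:],s[27:]  1  'h'
  25  s[27:],s[18:]  1  'h'
  26  s[18:],s[26:]  1  'h'
  27  s[26:],s[17:]  2  'hh'
  28  s[17:],s[16:]  2  'hh'

n(n+1)/2 = 29·30/2 = 435
Σ LCP = 0 + 0 + 1 + 2 + 1 + 2 + 0 + 2 + 1 + 1 + 0 + 1 + 1 + 1 + 1 + 0 + 0 + 1 + 2 + 2 + 1 + 1 + 0 + 3 + 1 + 1 + 1 + 2 + 2 = 31
distinct = 435 − 31 = 404

404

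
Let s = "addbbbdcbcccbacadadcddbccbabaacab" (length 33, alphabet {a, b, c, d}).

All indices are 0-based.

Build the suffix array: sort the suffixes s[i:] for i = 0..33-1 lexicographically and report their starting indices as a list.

[28, 31, 26, 29, 13, 15, 17, 0, 32, 27, 25, 12, 3, 4, 22, 8, 5, 30, 14, 24, 11, 7, 23, 10, 9, 19, 16, 2, 21, 6, 18, 1, 20]

rank | idx | suffix
   0 |  28 | aacab
   1 |  31 | ab
   2 |  26 | abaacab
   3 |  29 | acab
   4 |  13 | acadadcddbccbabaacab
   5 |  15 | adadcddbccbabaacab
   6 |  17 | adcddbccbabaacab
   7 |   0 | addbbbdcbcccbacadadcddbccbabaacab
   8 |  32 | b
   9 |  27 | baacab
  10 |  25 | babaacab
  11 |  12 | bacadadcddbccbabaacab
  12 |   3 | bbbdcbcccbacadadcddbccbabaacab
  13 |   4 | bbdcbcccbacadadcddbccbabaacab
  14 |  22 | bccbabaacab
  15 |   8 | bcccbacadadcddbccbabaacab
  16 |   5 | bdcbcccbacadadcddbccbabaacab
  17 |  30 | cab
  18 |  14 | cadadcddbccbabaacab
  19 |  24 | cbabaacab
  20 |  11 | cbacadadcddbccbabaacab
  21 |   7 | cbcccbacadadcddbccbabaacab
  22 |  23 | ccbabaacab
  23 |  10 | ccbacadadcddbccbabaacab
  24 |   9 | cccbacadadcddbccbabaacab
  25 |  19 | cddbccbabaacab
  26 |  16 | dadcddbccbabaacab
  27 |   2 | dbbbdcbcccbacadadcddbccbabaacab
  28 |  21 | dbccbabaacab
  29 |   6 | dcbcccbacadadcddbccbabaacab
  30 |  18 | dcddbccbabaacab
  31 |   1 | ddbbbdcbcccbacadadcddbccbabaacab
  32 |  20 | ddbccbabaacab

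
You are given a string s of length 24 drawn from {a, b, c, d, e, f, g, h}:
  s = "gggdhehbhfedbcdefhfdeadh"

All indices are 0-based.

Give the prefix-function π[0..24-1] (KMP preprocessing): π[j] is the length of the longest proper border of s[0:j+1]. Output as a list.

[0, 1, 2, 0, 0, 0, 0, 0, 0, 0, 0, 0, 0, 0, 0, 0, 0, 0, 0, 0, 0, 0, 0, 0]

π[0] = 0
j=1 s[j]='g': π[1]=1 (border 'g')
j=2 s[j]='g': π[2]=2 (border 'gg')
j=3 s[j]='d': k: 2→1→0; π[3]=0 (border '')
j=4 s[j]='h': π[4]=0 (border '')
j=5 s[j]='e': π[5]=0 (border '')
j=6 s[j]='h': π[6]=0 (border '')
j=7 s[j]='b': π[7]=0 (border '')
j=8 s[j]='h': π[8]=0 (border '')
j=9 s[j]='f': π[9]=0 (border '')
j=10 s[j]='e': π[10]=0 (border '')
j=11 s[j]='d': π[11]=0 (border '')
j=12 s[j]='b': π[12]=0 (border '')
j=13 s[j]='c': π[13]=0 (border '')
j=14 s[j]='d': π[14]=0 (border '')
j=15 s[j]='e': π[15]=0 (border '')
j=16 s[j]='f': π[16]=0 (border '')
j=17 s[j]='h': π[17]=0 (border '')
j=18 s[j]='f': π[18]=0 (border '')
j=19 s[j]='d': π[19]=0 (border '')
j=20 s[j]='e': π[20]=0 (border '')
j=21 s[j]='a': π[21]=0 (border '')
j=22 s[j]='d': π[22]=0 (border '')
j=23 s[j]='h': π[23]=0 (border '')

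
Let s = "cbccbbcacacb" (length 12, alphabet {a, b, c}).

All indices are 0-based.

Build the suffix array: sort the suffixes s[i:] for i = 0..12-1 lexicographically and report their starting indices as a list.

[7, 9, 11, 4, 5, 1, 6, 8, 10, 3, 0, 2]

rank | idx | suffix
   0 |   7 | acacb
   1 |   9 | acb
   2 |  11 | b
   3 |   4 | bbcacacb
   4 |   5 | bcacacb
   5 |   1 | bccbbcacacb
   6 |   6 | cacacb
   7 |   8 | cacb
   8 |  10 | cb
   9 |   3 | cbbcacacb
  10 |   0 | cbccbbcacacb
  11 |   2 | ccbbcacacb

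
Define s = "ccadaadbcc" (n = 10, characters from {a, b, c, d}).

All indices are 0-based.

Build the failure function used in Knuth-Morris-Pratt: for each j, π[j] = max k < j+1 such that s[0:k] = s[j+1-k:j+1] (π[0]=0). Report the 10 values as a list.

π[0] = 0
j=1 s[j]='c': π[1]=1 (border 'c')
j=2 s[j]='a': k: 1→0; π[2]=0 (border '')
j=3 s[j]='d': π[3]=0 (border '')
j=4 s[j]='a': π[4]=0 (border '')
j=5 s[j]='a': π[5]=0 (border '')
j=6 s[j]='d': π[6]=0 (border '')
j=7 s[j]='b': π[7]=0 (border '')
j=8 s[j]='c': π[8]=1 (border 'c')
j=9 s[j]='c': π[9]=2 (border 'cc')

[0, 1, 0, 0, 0, 0, 0, 0, 1, 2]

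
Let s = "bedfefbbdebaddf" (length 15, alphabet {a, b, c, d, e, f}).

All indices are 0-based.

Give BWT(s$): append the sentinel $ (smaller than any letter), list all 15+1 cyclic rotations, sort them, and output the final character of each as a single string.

rank  rotation          last
    0  $bedfefbbdebaddf  f
    1  addf$bedfefbbdeb  b
    2  baddf$bedfefbbde  e
    3  bbdebaddf$bedfef  f
    4  bdebaddf$bedfefb  b
    5  bedfefbbdebaddf$  $
    6  ddf$bedfefbbdeba  a
    7  debaddf$bedfefbb  b
    8  df$bedfefbbdebad  d
    9  dfefbbdebaddf$be  e
   10  ebaddf$bedfefbbd  d
   11  edfefbbdebaddf$b  b
   12  efbbdebaddf$bedf  f
   13  f$bedfefbbdebadd  d
   14  fbbdebaddf$bedfe  e
   15  fefbbdebaddf$bed  d

fbefb$abdedbfded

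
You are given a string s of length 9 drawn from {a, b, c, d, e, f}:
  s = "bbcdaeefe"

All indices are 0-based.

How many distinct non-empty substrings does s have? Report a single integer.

42

rank | idx | suffix
   0 |   4 | aeefe
   1 |   0 | bbcdaeefe
   2 |   1 | bcdaeefe
   3 |   2 | cdaeefe
   4 |   3 | daeefe
   5 |   8 | e
   6 |   5 | eefe
   7 |   6 | efe
   8 |   7 | fe

SA = [4, 0, 1, 2, 3, 8, 5, 6, 7]
i: (SA[i-1],SA[i]) lcp shared
  1: (4,0) 0 ''
  2: (0,1) 1 'b'
  3: (1,2) 0 ''
  4: (2,3) 0 ''
  5: (3,8) 0 ''
  6: (8,5) 1 'e'
  7: (5,6) 1 'e'
  8: (6,7) 0 ''

n(n+1)/2 = 9·10/2 = 45
Σ LCP = 0 + 0 + 1 + 0 + 0 + 0 + 1 + 1 + 0 = 3
distinct = 45 − 3 = 42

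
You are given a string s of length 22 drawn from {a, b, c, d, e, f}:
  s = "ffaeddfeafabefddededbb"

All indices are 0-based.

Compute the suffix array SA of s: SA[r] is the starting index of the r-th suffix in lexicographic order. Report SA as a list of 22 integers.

sorted suffixes:
  #0 SA[0]=10  'abefddededbb'
  #1 SA[1]=2  'aeddfeafabefddededbb'
  #2 SA[2]=8  'afabefddededbb'
  #3 SA[3]=21  'b'
  #4 SA[4]=20  'bb'
  #5 SA[5]=11  'befddededbb'
  #6 SA[6]=19  'dbb'
  #7 SA[7]=14  'ddededbb'
  #8 SA[8]=4  'ddfeafabefddededbb'
  #9 SA[9]=17  'dedbb'
  #10 SA[10]=15  'dededbb'
  #11 SA[11]=5  'dfeafabefddededbb'
  #12 SA[12]=7  'eafabefddededbb'
  #13 SA[13]=18  'edbb'
  #14 SA[14]=3  'eddfeafabefddededbb'
  #15 SA[15]=16  'ededbb'
  #16 SA[16]=12  'efddededbb'
  #17 SA[17]=9  'fabefddededbb'
  #18 SA[18]=1  'faeddfeafabefddededbb'
  #19 SA[19]=13  'fddededbb'
  #20 SA[20]=6  'feafabefddededbb'
  #21 SA[21]=0  'ffaeddfeafabefddededbb'

[10, 2, 8, 21, 20, 11, 19, 14, 4, 17, 15, 5, 7, 18, 3, 16, 12, 9, 1, 13, 6, 0]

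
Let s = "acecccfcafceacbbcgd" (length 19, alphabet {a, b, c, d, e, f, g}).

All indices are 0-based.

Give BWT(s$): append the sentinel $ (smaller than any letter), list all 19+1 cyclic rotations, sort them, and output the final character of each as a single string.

de$ccbfaecfacbgcccac

rank  rotation              last
    0  $acecccfcafceacbbcgd  d
    1  acbbcgd$acecccfcafce  e
    2  acecccfcafceacbbcgd$  $
    3  afceacbbcgd$acecccfc  c
    4  bbcgd$acecccfcafceac  c
    5  bcgd$acecccfcafceacb  b
    6  cafceacbbcgd$acecccf  f
    7  cbbcgd$acecccfcafcea  a
    8  cccfcafceacbbcgd$ace  e
    9  ccfcafceacbbcgd$acec  c
   10  ceacbbcgd$acecccfcaf  f
   11  cecccfcafceacbbcgd$a  a
   12  cfcafceacbbcgd$acecc  c
   13  cgd$acecccfcafceacbb  b
   14  d$acecccfcafceacbbcg  g
   15  eacbbcgd$acecccfcafc  c
   16  ecccfcafceacbbcgd$ac  c
   17  fcafceacbbcgd$aceccc  c
   18  fceacbbcgd$acecccfca  a
   19  gd$acecccfcafceacbbc  c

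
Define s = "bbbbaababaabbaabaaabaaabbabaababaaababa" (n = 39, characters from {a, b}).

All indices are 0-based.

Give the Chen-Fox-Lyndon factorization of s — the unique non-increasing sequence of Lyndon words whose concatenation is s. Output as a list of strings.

emit factor 1: 'b' (i=0, period=1)
emit factor 2: 'b' (i=1, period=1)
emit factor 3: 'b' (i=2, period=1)
emit factor 4: 'b' (i=3, period=1)
emit factor 5: 'aababaabb' (i=4, period=9)
emit factor 6: 'aab' (i=13, period=3)
emit factor 7: 'aaabaaabbabaababaaabab' (i=16, period=22)
emit factor 8: 'a' (i=38, period=1)

["b", "b", "b", "b", "aababaabb", "aab", "aaabaaabbabaababaaabab", "a"]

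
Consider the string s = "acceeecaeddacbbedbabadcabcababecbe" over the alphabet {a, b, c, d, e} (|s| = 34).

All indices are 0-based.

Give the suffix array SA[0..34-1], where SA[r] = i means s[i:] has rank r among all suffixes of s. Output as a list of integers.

rank | idx | suffix
   0 |  26 | ababecbe
   1 |  18 | abadcabcababecbe
   2 |  23 | abcababecbe
   3 |  28 | abecbe
   4 |  11 | acbbedbabadcabcababecbe
   5 |   0 | acceeecaeddacbbedbabadcabcababecbe
   6 |  20 | adcabcababecbe
   7 |   7 | aeddacbbedbabadcabcababecbe
   8 |  17 | babadcabcababecbe
   9 |  27 | babecbe
  10 |  19 | badcabcababecbe
  11 |  13 | bbedbabadcabcababecbe
  12 |  24 | bcababecbe
  13 |  32 | be
  14 |  29 | becbe
  15 |  14 | bedbabadcabcababecbe
  16 |  25 | cababecbe
  17 |  22 | cabcababecbe
  18 |   6 | caeddacbbedbabadcabcababecbe
  19 |  12 | cbbedbabadcabcababecbe
  20 |  31 | cbe
  21 |   1 | cceeecaeddacbbedbabadcabcababecbe
  22 |   2 | ceeecaeddacbbedbabadcabcababecbe
  23 |  10 | dacbbedbabadcabcababecbe
  24 |  16 | dbabadcabcababecbe
  25 |  21 | dcabcababecbe
  26 |   9 | ddacbbedbabadcabcababecbe
  27 |  33 | e
  28 |   5 | ecaeddacbbedbabadcabcababecbe
  29 |  30 | ecbe
  30 |  15 | edbabadcabcababecbe
  31 |   8 | eddacbbedbabadcabcababecbe
  32 |   4 | eecaeddacbbedbabadcabcababecbe
  33 |   3 | eeecaeddacbbedbabadcabcababecbe

[26, 18, 23, 28, 11, 0, 20, 7, 17, 27, 19, 13, 24, 32, 29, 14, 25, 22, 6, 12, 31, 1, 2, 10, 16, 21, 9, 33, 5, 30, 15, 8, 4, 3]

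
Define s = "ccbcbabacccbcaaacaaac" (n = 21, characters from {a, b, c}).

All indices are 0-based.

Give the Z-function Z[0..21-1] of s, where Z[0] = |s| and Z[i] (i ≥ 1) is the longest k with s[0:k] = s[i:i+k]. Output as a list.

Z[0]=21
i=1: i≥r, start 0; Z[1]=1 extend→box=[1,2)
i=2: i≥r, start 0; Z[2]=0
i=3: i≥r, start 0; Z[3]=1 extend→box=[3,4)
i=4: i≥r, start 0; Z[4]=0
i=5: i≥r, start 0; Z[5]=0
i=6: i≥r, start 0; Z[6]=0
i=7: i≥r, start 0; Z[7]=0
i=8: i≥r, start 0; Z[8]=2 extend→box=[8,10)
i=9: min(r-i=1, Z[1]=1)=1; Z[9]=4 extend→box=[9,13)
i=10: min(r-i=3, Z[1]=1)=1; Z[10]=1
i=11: min(r-i=2, Z[2]=0)=0; Z[11]=0
i=12: min(r-i=1, Z[3]=1)=1; Z[12]=1
i=13: i≥r, start 0; Z[13]=0
i=14: i≥r, start 0; Z[14]=0
i=15: i≥r, start 0; Z[15]=0
i=16: i≥r, start 0; Z[16]=1 extend→box=[16,17)
i=17: i≥r, start 0; Z[17]=0
i=18: i≥r, start 0; Z[18]=0
i=19: i≥r, start 0; Z[19]=0
i=20: i≥r, start 0; Z[20]=1 extend→box=[20,21)

[21, 1, 0, 1, 0, 0, 0, 0, 2, 4, 1, 0, 1, 0, 0, 0, 1, 0, 0, 0, 1]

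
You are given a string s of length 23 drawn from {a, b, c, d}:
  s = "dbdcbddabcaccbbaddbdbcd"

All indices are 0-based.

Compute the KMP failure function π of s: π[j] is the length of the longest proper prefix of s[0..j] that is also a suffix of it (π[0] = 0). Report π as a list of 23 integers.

[0, 0, 1, 0, 0, 1, 1, 0, 0, 0, 0, 0, 0, 0, 0, 0, 1, 1, 2, 3, 2, 0, 1]

π[0] = 0
j=1 s[j]='b': π[1]=0 (border '')
j=2 s[j]='d': π[2]=1 (border 'd')
j=3 s[j]='c': k: 1→0; π[3]=0 (border '')
j=4 s[j]='b': π[4]=0 (border '')
j=5 s[j]='d': π[5]=1 (border 'd')
j=6 s[j]='d': k: 1→0; π[6]=1 (border 'd')
j=7 s[j]='a': k: 1→0; π[7]=0 (border '')
j=8 s[j]='b': π[8]=0 (border '')
j=9 s[j]='c': π[9]=0 (border '')
j=10 s[j]='a': π[10]=0 (border '')
j=11 s[j]='c': π[11]=0 (border '')
j=12 s[j]='c': π[12]=0 (border '')
j=13 s[j]='b': π[13]=0 (border '')
j=14 s[j]='b': π[14]=0 (border '')
j=15 s[j]='a': π[15]=0 (border '')
j=16 s[j]='d': π[16]=1 (border 'd')
j=17 s[j]='d': k: 1→0; π[17]=1 (border 'd')
j=18 s[j]='b': π[18]=2 (border 'db')
j=19 s[j]='d': π[19]=3 (border 'dbd')
j=20 s[j]='b': k: 3→1; π[20]=2 (border 'db')
j=21 s[j]='c': k: 2→0; π[21]=0 (border '')
j=22 s[j]='d': π[22]=1 (border 'd')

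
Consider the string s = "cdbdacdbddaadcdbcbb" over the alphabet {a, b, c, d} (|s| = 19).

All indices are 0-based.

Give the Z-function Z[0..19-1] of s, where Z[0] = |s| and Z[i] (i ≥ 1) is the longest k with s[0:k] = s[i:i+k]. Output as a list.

Z[0]=19
i=1: i≥r, start 0; Z[1]=0
i=2: i≥r, start 0; Z[2]=0
i=3: i≥r, start 0; Z[3]=0
i=4: i≥r, start 0; Z[4]=0
i=5: i≥r, start 0; Z[5]=4 scan→box=[5,9)
i=6: min(r-i=3, Z[1]=0)=0; Z[6]=0
i=7: min(r-i=2, Z[2]=0)=0; Z[7]=0
i=8: min(r-i=1, Z[3]=0)=0; Z[8]=0
i=9: i≥r, start 0; Z[9]=0
i=10: i≥r, start 0; Z[10]=0
i=11: i≥r, start 0; Z[11]=0
i=12: i≥r, start 0; Z[12]=0
i=13: i≥r, start 0; Z[13]=3 scan→box=[13,16)
i=14: min(r-i=2, Z[1]=0)=0; Z[14]=0
i=15: min(r-i=1, Z[2]=0)=0; Z[15]=0
i=16: i≥r, start 0; Z[16]=1 scan→box=[16,17)
i=17: i≥r, start 0; Z[17]=0
i=18: i≥r, start 0; Z[18]=0

[19, 0, 0, 0, 0, 4, 0, 0, 0, 0, 0, 0, 0, 3, 0, 0, 1, 0, 0]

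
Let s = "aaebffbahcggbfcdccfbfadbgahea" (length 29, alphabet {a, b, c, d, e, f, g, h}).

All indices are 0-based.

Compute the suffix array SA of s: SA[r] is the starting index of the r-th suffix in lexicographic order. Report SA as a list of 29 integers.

[28, 0, 21, 1, 7, 25, 6, 19, 12, 3, 23, 16, 14, 17, 9, 22, 15, 27, 2, 20, 5, 18, 13, 4, 24, 11, 10, 8, 26]

rank | idx | suffix
   0 |  28 | a
   1 |   0 | aaebffbahcggbfcdccfbfadbgahea
   2 |  21 | adbgahea
   3 |   1 | aebffbahcggbfcdccfbfadbgahea
   4 |   7 | ahcggbfcdccfbfadbgahea
   5 |  25 | ahea
   6 |   6 | bahcggbfcdccfbfadbgahea
   7 |  19 | bfadbgahea
   8 |  12 | bfcdccfbfadbgahea
   9 |   3 | bffbahcggbfcdccfbfadbgahea
  10 |  23 | bgahea
  11 |  16 | ccfbfadbgahea
  12 |  14 | cdccfbfadbgahea
  13 |  17 | cfbfadbgahea
  14 |   9 | cggbfcdccfbfadbgahea
  15 |  22 | dbgahea
  16 |  15 | dccfbfadbgahea
  17 |  27 | ea
  18 |   2 | ebffbahcggbfcdccfbfadbgahea
  19 |  20 | fadbgahea
  20 |   5 | fbahcggbfcdccfbfadbgahea
  21 |  18 | fbfadbgahea
  22 |  13 | fcdccfbfadbgahea
  23 |   4 | ffbahcggbfcdccfbfadbgahea
  24 |  24 | gahea
  25 |  11 | gbfcdccfbfadbgahea
  26 |  10 | ggbfcdccfbfadbgahea
  27 |   8 | hcggbfcdccfbfadbgahea
  28 |  26 | hea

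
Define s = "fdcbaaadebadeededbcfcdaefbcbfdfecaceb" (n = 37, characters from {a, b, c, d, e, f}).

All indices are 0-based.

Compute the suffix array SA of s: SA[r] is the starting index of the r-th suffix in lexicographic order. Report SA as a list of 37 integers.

rank | idx | suffix
   0 |   4 | aaadebadeededbcfcdaefbcbfdfecaceb
   1 |   5 | aadebadeededbcfcdaefbcbfdfecaceb
   2 |  33 | aceb
   3 |   6 | adebadeededbcfcdaefbcbfdfecaceb
   4 |  10 | adeededbcfcdaefbcbfdfecaceb
   5 |  22 | aefbcbfdfecaceb
   6 |  36 | b
   7 |   3 | baaadebadeededbcfcdaefbcbfdfecaceb
   8 |   9 | badeededbcfcdaefbcbfdfecaceb
   9 |  25 | bcbfdfecaceb
  10 |  17 | bcfcdaefbcbfdfecaceb
  11 |  27 | bfdfecaceb
  12 |  32 | caceb
  13 |   2 | cbaaadebadeededbcfcdaefbcbfdfecaceb
  14 |  26 | cbfdfecaceb
  15 |  20 | cdaefbcbfdfecaceb
  16 |  34 | ceb
  17 |  18 | cfcdaefbcbfdfecaceb
  18 |  21 | daefbcbfdfecaceb
  19 |  16 | dbcfcdaefbcbfdfecaceb
  20 |   1 | dcbaaadebadeededbcfcdaefbcbfdfecaceb
  21 |   7 | debadeededbcfcdaefbcbfdfecaceb
  22 |  14 | dedbcfcdaefbcbfdfecaceb
  23 |  11 | deededbcfcdaefbcbfdfecaceb
  24 |  29 | dfecaceb
  25 |  35 | eb
  26 |   8 | ebadeededbcfcdaefbcbfdfecaceb
  27 |  31 | ecaceb
  28 |  15 | edbcfcdaefbcbfdfecaceb
  29 |  13 | ededbcfcdaefbcbfdfecaceb
  30 |  12 | eededbcfcdaefbcbfdfecaceb
  31 |  23 | efbcbfdfecaceb
  32 |  24 | fbcbfdfecaceb
  33 |  19 | fcdaefbcbfdfecaceb
  34 |   0 | fdcbaaadebadeededbcfcdaefbcbfdfecaceb
  35 |  28 | fdfecaceb
  36 |  30 | fecaceb

[4, 5, 33, 6, 10, 22, 36, 3, 9, 25, 17, 27, 32, 2, 26, 20, 34, 18, 21, 16, 1, 7, 14, 11, 29, 35, 8, 31, 15, 13, 12, 23, 24, 19, 0, 28, 30]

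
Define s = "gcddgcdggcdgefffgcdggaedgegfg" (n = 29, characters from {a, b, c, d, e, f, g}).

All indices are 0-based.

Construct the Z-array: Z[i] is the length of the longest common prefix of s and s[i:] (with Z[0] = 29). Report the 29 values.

Z[0]=29
i=1: i≥r, start 0; Z[1]=0
i=2: i≥r, start 0; Z[2]=0
i=3: i≥r, start 0; Z[3]=0
i=4: i≥r, start 0; Z[4]=3 extend→box=[4,7)
i=5: min(r-i=2, Z[1]=0)=0; Z[5]=0
i=6: min(r-i=1, Z[2]=0)=0; Z[6]=0
i=7: i≥r, start 0; Z[7]=1 extend→box=[7,8)
i=8: i≥r, start 0; Z[8]=3 extend→box=[8,11)
i=9: min(r-i=2, Z[1]=0)=0; Z[9]=0
i=10: min(r-i=1, Z[2]=0)=0; Z[10]=0
i=11: i≥r, start 0; Z[11]=1 extend→box=[11,12)
i=12: i≥r, start 0; Z[12]=0
i=13: i≥r, start 0; Z[13]=0
i=14: i≥r, start 0; Z[14]=0
i=15: i≥r, start 0; Z[15]=0
i=16: i≥r, start 0; Z[16]=3 extend→box=[16,19)
i=17: min(r-i=2, Z[1]=0)=0; Z[17]=0
i=18: min(r-i=1, Z[2]=0)=0; Z[18]=0
i=19: i≥r, start 0; Z[19]=1 extend→box=[19,20)
i=20: i≥r, start 0; Z[20]=1 extend→box=[20,21)
i=21: i≥r, start 0; Z[21]=0
i=22: i≥r, start 0; Z[22]=0
i=23: i≥r, start 0; Z[23]=0
i=24: i≥r, start 0; Z[24]=1 extend→box=[24,25)
i=25: i≥r, start 0; Z[25]=0
i=26: i≥r, start 0; Z[26]=1 extend→box=[26,27)
i=27: i≥r, start 0; Z[27]=0
i=28: i≥r, start 0; Z[28]=1 extend→box=[28,29)

[29, 0, 0, 0, 3, 0, 0, 1, 3, 0, 0, 1, 0, 0, 0, 0, 3, 0, 0, 1, 1, 0, 0, 0, 1, 0, 1, 0, 1]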